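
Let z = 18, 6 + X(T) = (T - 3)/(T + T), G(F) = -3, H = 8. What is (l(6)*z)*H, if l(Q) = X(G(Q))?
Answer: -720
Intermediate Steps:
X(T) = -6 + (-3 + T)/(2*T) (X(T) = -6 + (T - 3)/(T + T) = -6 + (-3 + T)/((2*T)) = -6 + (-3 + T)*(1/(2*T)) = -6 + (-3 + T)/(2*T))
l(Q) = -5 (l(Q) = (1/2)*(-3 - 11*(-3))/(-3) = (1/2)*(-1/3)*(-3 + 33) = (1/2)*(-1/3)*30 = -5)
(l(6)*z)*H = -5*18*8 = -90*8 = -720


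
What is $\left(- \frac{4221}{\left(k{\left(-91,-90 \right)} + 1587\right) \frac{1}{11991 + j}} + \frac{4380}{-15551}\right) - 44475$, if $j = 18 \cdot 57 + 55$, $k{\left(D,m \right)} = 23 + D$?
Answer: $- \frac{272664269001}{3374567} \approx -80800.0$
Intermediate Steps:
$j = 1081$ ($j = 1026 + 55 = 1081$)
$\left(- \frac{4221}{\left(k{\left(-91,-90 \right)} + 1587\right) \frac{1}{11991 + j}} + \frac{4380}{-15551}\right) - 44475 = \left(- \frac{4221}{\left(\left(23 - 91\right) + 1587\right) \frac{1}{11991 + 1081}} + \frac{4380}{-15551}\right) - 44475 = \left(- \frac{4221}{\left(-68 + 1587\right) \frac{1}{13072}} + 4380 \left(- \frac{1}{15551}\right)\right) - 44475 = \left(- \frac{4221}{1519 \cdot \frac{1}{13072}} - \frac{4380}{15551}\right) - 44475 = \left(- \frac{4221}{\frac{1519}{13072}} - \frac{4380}{15551}\right) - 44475 = \left(\left(-4221\right) \frac{13072}{1519} - \frac{4380}{15551}\right) - 44475 = \left(- \frac{7882416}{217} - \frac{4380}{15551}\right) - 44475 = - \frac{122580401676}{3374567} - 44475 = - \frac{272664269001}{3374567}$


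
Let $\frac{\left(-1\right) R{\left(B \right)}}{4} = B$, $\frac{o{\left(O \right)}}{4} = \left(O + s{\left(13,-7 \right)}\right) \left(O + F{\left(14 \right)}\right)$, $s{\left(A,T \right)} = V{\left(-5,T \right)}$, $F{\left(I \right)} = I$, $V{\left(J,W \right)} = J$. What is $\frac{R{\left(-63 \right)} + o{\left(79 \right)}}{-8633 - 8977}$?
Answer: $- \frac{926}{587} \approx -1.5775$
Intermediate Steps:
$s{\left(A,T \right)} = -5$
$o{\left(O \right)} = 4 \left(-5 + O\right) \left(14 + O\right)$ ($o{\left(O \right)} = 4 \left(O - 5\right) \left(O + 14\right) = 4 \left(-5 + O\right) \left(14 + O\right)$)
$R{\left(B \right)} = - 4 B$
$\frac{R{\left(-63 \right)} + o{\left(79 \right)}}{-8633 - 8977} = \frac{\left(-4\right) \left(-63\right) + \left(-280 + 4 \cdot 79^{2} + 36 \cdot 79\right)}{-8633 - 8977} = \frac{252 + \left(-280 + 4 \cdot 6241 + 2844\right)}{-17610} = \left(252 + \left(-280 + 24964 + 2844\right)\right) \left(- \frac{1}{17610}\right) = \left(252 + 27528\right) \left(- \frac{1}{17610}\right) = 27780 \left(- \frac{1}{17610}\right) = - \frac{926}{587}$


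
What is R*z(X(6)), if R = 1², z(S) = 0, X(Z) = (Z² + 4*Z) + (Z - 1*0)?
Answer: 0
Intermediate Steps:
X(Z) = Z² + 5*Z (X(Z) = (Z² + 4*Z) + (Z + 0) = (Z² + 4*Z) + Z = Z² + 5*Z)
R = 1
R*z(X(6)) = 1*0 = 0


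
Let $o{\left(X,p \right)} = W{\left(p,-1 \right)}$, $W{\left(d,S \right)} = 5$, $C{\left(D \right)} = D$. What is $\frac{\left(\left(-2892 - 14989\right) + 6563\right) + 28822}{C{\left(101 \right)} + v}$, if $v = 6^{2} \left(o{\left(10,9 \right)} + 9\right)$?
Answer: $\frac{17504}{605} \approx 28.932$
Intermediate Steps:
$o{\left(X,p \right)} = 5$
$v = 504$ ($v = 6^{2} \left(5 + 9\right) = 36 \cdot 14 = 504$)
$\frac{\left(\left(-2892 - 14989\right) + 6563\right) + 28822}{C{\left(101 \right)} + v} = \frac{\left(\left(-2892 - 14989\right) + 6563\right) + 28822}{101 + 504} = \frac{\left(-17881 + 6563\right) + 28822}{605} = \left(-11318 + 28822\right) \frac{1}{605} = 17504 \cdot \frac{1}{605} = \frac{17504}{605}$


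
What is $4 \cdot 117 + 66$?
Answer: $534$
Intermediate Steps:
$4 \cdot 117 + 66 = 468 + 66 = 534$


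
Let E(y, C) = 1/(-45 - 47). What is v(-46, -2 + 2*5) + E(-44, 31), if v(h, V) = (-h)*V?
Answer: 33855/92 ≈ 367.99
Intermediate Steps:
E(y, C) = -1/92 (E(y, C) = 1/(-92) = -1/92)
v(h, V) = -V*h
v(-46, -2 + 2*5) + E(-44, 31) = -1*(-2 + 2*5)*(-46) - 1/92 = -1*(-2 + 10)*(-46) - 1/92 = -1*8*(-46) - 1/92 = 368 - 1/92 = 33855/92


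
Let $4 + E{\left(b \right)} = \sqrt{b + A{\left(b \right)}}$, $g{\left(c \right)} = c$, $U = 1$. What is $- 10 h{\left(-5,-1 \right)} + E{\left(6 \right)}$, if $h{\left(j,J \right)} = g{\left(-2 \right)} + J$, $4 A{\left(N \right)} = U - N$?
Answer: $26 + \frac{\sqrt{19}}{2} \approx 28.179$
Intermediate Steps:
$A{\left(N \right)} = \frac{1}{4} - \frac{N}{4}$ ($A{\left(N \right)} = \frac{1 - N}{4} = \frac{1}{4} - \frac{N}{4}$)
$h{\left(j,J \right)} = -2 + J$
$E{\left(b \right)} = -4 + \sqrt{\frac{1}{4} + \frac{3 b}{4}}$ ($E{\left(b \right)} = -4 + \sqrt{b - \left(- \frac{1}{4} + \frac{b}{4}\right)} = -4 + \sqrt{\frac{1}{4} + \frac{3 b}{4}}$)
$- 10 h{\left(-5,-1 \right)} + E{\left(6 \right)} = - 10 \left(-2 - 1\right) - \left(4 - \frac{\sqrt{1 + 3 \cdot 6}}{2}\right) = \left(-10\right) \left(-3\right) - \left(4 - \frac{\sqrt{1 + 18}}{2}\right) = 30 - \left(4 - \frac{\sqrt{19}}{2}\right) = 26 + \frac{\sqrt{19}}{2}$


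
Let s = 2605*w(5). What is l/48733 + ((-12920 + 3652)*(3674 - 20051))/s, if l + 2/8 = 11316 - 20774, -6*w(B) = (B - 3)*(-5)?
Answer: 88761034749831/2538989300 ≈ 34959.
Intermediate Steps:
w(B) = -5/2 + 5*B/6 (w(B) = -(B - 3)*(-5)/6 = -(-3 + B)*(-5)/6 = -(15 - 5*B)/6 = -5/2 + 5*B/6)
s = 13025/3 (s = 2605*(-5/2 + (⅚)*5) = 2605*(-5/2 + 25/6) = 2605*(5/3) = 13025/3 ≈ 4341.7)
l = -37833/4 (l = -¼ + (11316 - 20774) = -¼ - 9458 = -37833/4 ≈ -9458.3)
l/48733 + ((-12920 + 3652)*(3674 - 20051))/s = -37833/4/48733 + ((-12920 + 3652)*(3674 - 20051))/(13025/3) = -37833/4*1/48733 - 9268*(-16377)*(3/13025) = -37833/194932 + 151782036*(3/13025) = -37833/194932 + 455346108/13025 = 88761034749831/2538989300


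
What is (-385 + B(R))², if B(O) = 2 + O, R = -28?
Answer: 168921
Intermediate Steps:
(-385 + B(R))² = (-385 + (2 - 28))² = (-385 - 26)² = (-411)² = 168921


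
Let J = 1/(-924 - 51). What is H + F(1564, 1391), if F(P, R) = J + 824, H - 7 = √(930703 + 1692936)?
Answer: 810224/975 + √2623639 ≈ 2450.8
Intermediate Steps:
J = -1/975 (J = 1/(-975) = -1/975 ≈ -0.0010256)
H = 7 + √2623639 (H = 7 + √(930703 + 1692936) = 7 + √2623639 ≈ 1626.8)
F(P, R) = 803399/975 (F(P, R) = -1/975 + 824 = 803399/975)
H + F(1564, 1391) = (7 + √2623639) + 803399/975 = 810224/975 + √2623639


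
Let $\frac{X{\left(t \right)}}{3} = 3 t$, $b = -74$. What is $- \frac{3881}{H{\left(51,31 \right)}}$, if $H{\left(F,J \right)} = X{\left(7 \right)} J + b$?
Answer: $- \frac{3881}{1879} \approx -2.0655$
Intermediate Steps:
$X{\left(t \right)} = 9 t$ ($X{\left(t \right)} = 3 \cdot 3 t = 9 t$)
$H{\left(F,J \right)} = -74 + 63 J$ ($H{\left(F,J \right)} = 9 \cdot 7 J - 74 = 63 J - 74 = -74 + 63 J$)
$- \frac{3881}{H{\left(51,31 \right)}} = - \frac{3881}{-74 + 63 \cdot 31} = - \frac{3881}{-74 + 1953} = - \frac{3881}{1879}$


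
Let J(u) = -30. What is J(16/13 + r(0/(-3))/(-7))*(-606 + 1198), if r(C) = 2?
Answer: -17760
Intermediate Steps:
J(16/13 + r(0/(-3))/(-7))*(-606 + 1198) = -30*(-606 + 1198) = -30*592 = -17760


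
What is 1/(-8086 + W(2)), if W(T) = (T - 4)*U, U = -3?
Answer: -1/8080 ≈ -0.00012376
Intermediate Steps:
W(T) = 12 - 3*T (W(T) = (T - 4)*(-3) = (-4 + T)*(-3) = 12 - 3*T)
1/(-8086 + W(2)) = 1/(-8086 + (12 - 3*2)) = 1/(-8086 + (12 - 6)) = 1/(-8086 + 6) = 1/(-8080) = -1/8080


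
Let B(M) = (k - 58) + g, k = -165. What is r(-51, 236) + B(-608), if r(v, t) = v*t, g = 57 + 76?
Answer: -12126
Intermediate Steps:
g = 133
B(M) = -90 (B(M) = (-165 - 58) + 133 = -223 + 133 = -90)
r(v, t) = t*v
r(-51, 236) + B(-608) = 236*(-51) - 90 = -12036 - 90 = -12126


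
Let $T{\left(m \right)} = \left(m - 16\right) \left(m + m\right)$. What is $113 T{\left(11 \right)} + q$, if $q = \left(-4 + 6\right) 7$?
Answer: $-12416$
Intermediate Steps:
$q = 14$ ($q = 2 \cdot 7 = 14$)
$T{\left(m \right)} = 2 m \left(-16 + m\right)$ ($T{\left(m \right)} = \left(-16 + m\right) 2 m = 2 m \left(-16 + m\right)$)
$113 T{\left(11 \right)} + q = 113 \cdot 2 \cdot 11 \left(-16 + 11\right) + 14 = 113 \cdot 2 \cdot 11 \left(-5\right) + 14 = 113 \left(-110\right) + 14 = -12430 + 14 = -12416$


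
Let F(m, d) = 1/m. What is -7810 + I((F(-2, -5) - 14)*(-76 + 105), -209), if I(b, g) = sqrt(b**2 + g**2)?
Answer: -7810 + sqrt(882005)/2 ≈ -7340.4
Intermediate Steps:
-7810 + I((F(-2, -5) - 14)*(-76 + 105), -209) = -7810 + sqrt(((1/(-2) - 14)*(-76 + 105))**2 + (-209)**2) = -7810 + sqrt(((-1/2 - 14)*29)**2 + 43681) = -7810 + sqrt((-29/2*29)**2 + 43681) = -7810 + sqrt((-841/2)**2 + 43681) = -7810 + sqrt(707281/4 + 43681) = -7810 + sqrt(882005/4) = -7810 + sqrt(882005)/2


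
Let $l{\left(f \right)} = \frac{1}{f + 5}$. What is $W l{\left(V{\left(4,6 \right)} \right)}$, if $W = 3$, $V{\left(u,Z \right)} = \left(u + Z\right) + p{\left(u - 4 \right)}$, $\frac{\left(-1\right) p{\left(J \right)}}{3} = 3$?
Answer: $\frac{1}{2} \approx 0.5$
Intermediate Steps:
$p{\left(J \right)} = -9$ ($p{\left(J \right)} = \left(-3\right) 3 = -9$)
$V{\left(u,Z \right)} = -9 + Z + u$ ($V{\left(u,Z \right)} = \left(u + Z\right) - 9 = \left(Z + u\right) - 9 = -9 + Z + u$)
$l{\left(f \right)} = \frac{1}{5 + f}$
$W l{\left(V{\left(4,6 \right)} \right)} = \frac{3}{5 + \left(-9 + 6 + 4\right)} = \frac{3}{5 + 1} = \frac{3}{6} = 3 \cdot \frac{1}{6} = \frac{1}{2}$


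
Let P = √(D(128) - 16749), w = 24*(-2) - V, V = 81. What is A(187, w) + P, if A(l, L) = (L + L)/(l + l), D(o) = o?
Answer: -129/187 + I*√16621 ≈ -0.68984 + 128.92*I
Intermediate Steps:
w = -129 (w = 24*(-2) - 1*81 = -48 - 81 = -129)
A(l, L) = L/l (A(l, L) = (2*L)/((2*l)) = (2*L)*(1/(2*l)) = L/l)
P = I*√16621 (P = √(128 - 16749) = √(-16621) = I*√16621 ≈ 128.92*I)
A(187, w) + P = -129/187 + I*√16621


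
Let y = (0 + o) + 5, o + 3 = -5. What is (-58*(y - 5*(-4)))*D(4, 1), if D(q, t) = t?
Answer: -986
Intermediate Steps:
o = -8 (o = -3 - 5 = -8)
y = -3 (y = (0 - 8) + 5 = -8 + 5 = -3)
(-58*(y - 5*(-4)))*D(4, 1) = -58*(-3 - 5*(-4))*1 = -58*(-3 + 20)*1 = -58*17*1 = -986*1 = -986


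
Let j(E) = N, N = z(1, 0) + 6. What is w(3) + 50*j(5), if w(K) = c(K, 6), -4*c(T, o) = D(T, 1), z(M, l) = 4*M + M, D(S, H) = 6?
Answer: 1097/2 ≈ 548.50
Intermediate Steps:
z(M, l) = 5*M
c(T, o) = -3/2 (c(T, o) = -¼*6 = -3/2)
w(K) = -3/2
N = 11 (N = 5*1 + 6 = 5 + 6 = 11)
j(E) = 11
w(3) + 50*j(5) = -3/2 + 50*11 = -3/2 + 550 = 1097/2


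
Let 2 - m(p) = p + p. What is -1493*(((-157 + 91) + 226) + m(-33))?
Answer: -340404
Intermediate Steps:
m(p) = 2 - 2*p (m(p) = 2 - (p + p) = 2 - 2*p)
-1493*(((-157 + 91) + 226) + m(-33)) = -1493*(((-157 + 91) + 226) + (2 - 2*(-33))) = -1493*((-66 + 226) + (2 + 66)) = -1493*(160 + 68) = -1493*228 = -340404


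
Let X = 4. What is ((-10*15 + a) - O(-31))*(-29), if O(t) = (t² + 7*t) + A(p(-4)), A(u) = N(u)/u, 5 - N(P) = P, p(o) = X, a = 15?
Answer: 101993/4 ≈ 25498.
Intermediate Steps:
p(o) = 4
N(P) = 5 - P
A(u) = (5 - u)/u
O(t) = ¼ + t² + 7*t (O(t) = (t² + 7*t) + (5 - 1*4)/4 = (t² + 7*t) + (5 - 4)/4 = (t² + 7*t) + (¼)*1 = (t² + 7*t) + ¼ = ¼ + t² + 7*t)
((-10*15 + a) - O(-31))*(-29) = ((-10*15 + 15) - (¼ + (-31)² + 7*(-31)))*(-29) = ((-150 + 15) - (¼ + 961 - 217))*(-29) = (-135 - 1*2977/4)*(-29) = (-135 - 2977/4)*(-29) = -3517/4*(-29) = 101993/4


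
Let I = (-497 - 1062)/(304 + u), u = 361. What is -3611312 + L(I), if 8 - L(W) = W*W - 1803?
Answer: -1596214010206/442225 ≈ -3.6095e+6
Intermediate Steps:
I = -1559/665 (I = (-497 - 1062)/(304 + 361) = -1559/665 ≈ -2.3444)
L(W) = 1811 - W**2 (L(W) = 8 - (W*W - 1803) = 8 - (W**2 - 1803) = 8 - (-1803 + W**2) = 8 + (1803 - W**2) = 1811 - W**2)
-3611312 + L(I) = -3611312 + (1811 - (-1559/665)**2) = -3611312 + (1811 - 1*2430481/442225) = -3611312 + (1811 - 2430481/442225) = -3611312 + 798438994/442225 = -1596214010206/442225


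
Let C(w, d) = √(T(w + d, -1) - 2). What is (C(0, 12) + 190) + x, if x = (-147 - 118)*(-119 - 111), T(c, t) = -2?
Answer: 61140 + 2*I ≈ 61140.0 + 2.0*I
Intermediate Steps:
C(w, d) = 2*I (C(w, d) = √(-2 - 2) = √(-4) = 2*I)
x = 60950 (x = -265*(-230) = 60950)
(C(0, 12) + 190) + x = (2*I + 190) + 60950 = (190 + 2*I) + 60950 = 61140 + 2*I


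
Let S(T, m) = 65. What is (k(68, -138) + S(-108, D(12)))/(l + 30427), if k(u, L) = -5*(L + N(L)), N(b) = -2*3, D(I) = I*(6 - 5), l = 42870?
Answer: 785/73297 ≈ 0.010710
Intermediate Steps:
D(I) = I (D(I) = I*1 = I)
N(b) = -6
k(u, L) = 30 - 5*L (k(u, L) = -5*(L - 6) = -5*(-6 + L) = 30 - 5*L)
(k(68, -138) + S(-108, D(12)))/(l + 30427) = ((30 - 5*(-138)) + 65)/(42870 + 30427) = ((30 + 690) + 65)/73297 = (720 + 65)*(1/73297) = 785*(1/73297) = 785/73297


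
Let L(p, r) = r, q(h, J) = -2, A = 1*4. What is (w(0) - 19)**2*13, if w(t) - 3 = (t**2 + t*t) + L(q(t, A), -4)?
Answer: 5200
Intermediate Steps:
A = 4
w(t) = -1 + 2*t**2 (w(t) = 3 + ((t**2 + t*t) - 4) = 3 + ((t**2 + t**2) - 4) = 3 + (2*t**2 - 4) = 3 + (-4 + 2*t**2) = -1 + 2*t**2)
(w(0) - 19)**2*13 = ((-1 + 2*0**2) - 19)**2*13 = ((-1 + 2*0) - 19)**2*13 = ((-1 + 0) - 19)**2*13 = (-1 - 19)**2*13 = (-20)**2*13 = 400*13 = 5200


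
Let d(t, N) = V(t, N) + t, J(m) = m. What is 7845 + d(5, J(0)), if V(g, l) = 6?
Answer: 7856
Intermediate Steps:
d(t, N) = 6 + t
7845 + d(5, J(0)) = 7845 + (6 + 5) = 7845 + 11 = 7856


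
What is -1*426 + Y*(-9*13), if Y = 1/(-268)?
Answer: -114051/268 ≈ -425.56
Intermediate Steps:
Y = -1/268 ≈ -0.0037313
-1*426 + Y*(-9*13) = -1*426 - (-9)*13/268 = -426 - 1/268*(-117) = -426 + 117/268 = -114051/268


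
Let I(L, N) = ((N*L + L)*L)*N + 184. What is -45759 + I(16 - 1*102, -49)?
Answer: 17349817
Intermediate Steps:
I(L, N) = 184 + L*N*(L + L*N) (I(L, N) = ((L*N + L)*L)*N + 184 = ((L + L*N)*L)*N + 184 = (L*(L + L*N))*N + 184 = L*N*(L + L*N) + 184 = 184 + L*N*(L + L*N))
-45759 + I(16 - 1*102, -49) = -45759 + (184 - 49*(16 - 1*102)² + (16 - 1*102)²*(-49)²) = -45759 + (184 - 49*(16 - 102)² + (16 - 102)²*2401) = -45759 + (184 - 49*(-86)² + (-86)²*2401) = -45759 + (184 - 49*7396 + 7396*2401) = -45759 + (184 - 362404 + 17757796) = -45759 + 17395576 = 17349817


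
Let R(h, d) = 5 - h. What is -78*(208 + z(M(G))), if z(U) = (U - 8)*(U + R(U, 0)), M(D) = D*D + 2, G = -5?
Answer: -23634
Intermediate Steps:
M(D) = 2 + D² (M(D) = D² + 2 = 2 + D²)
z(U) = -40 + 5*U (z(U) = (U - 8)*(U + (5 - U)) = (-8 + U)*5 = -40 + 5*U)
-78*(208 + z(M(G))) = -78*(208 + (-40 + 5*(2 + (-5)²))) = -78*(208 + (-40 + 5*(2 + 25))) = -78*(208 + (-40 + 5*27)) = -78*(208 + (-40 + 135)) = -78*(208 + 95) = -78*303 = -23634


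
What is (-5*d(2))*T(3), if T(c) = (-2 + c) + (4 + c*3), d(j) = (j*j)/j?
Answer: -140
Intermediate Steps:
d(j) = j (d(j) = j**2/j = j)
T(c) = 2 + 4*c (T(c) = (-2 + c) + (4 + 3*c) = 2 + 4*c)
(-5*d(2))*T(3) = (-5*2)*(2 + 4*3) = -10*(2 + 12) = -10*14 = -140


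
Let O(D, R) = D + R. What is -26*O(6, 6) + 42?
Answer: -270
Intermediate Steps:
-26*O(6, 6) + 42 = -26*(6 + 6) + 42 = -26*12 + 42 = -312 + 42 = -270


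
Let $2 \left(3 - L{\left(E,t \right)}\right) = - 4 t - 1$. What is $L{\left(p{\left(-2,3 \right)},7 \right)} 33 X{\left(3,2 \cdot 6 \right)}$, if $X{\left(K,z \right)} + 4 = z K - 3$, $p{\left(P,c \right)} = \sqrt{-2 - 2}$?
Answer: $\frac{33495}{2} \approx 16748.0$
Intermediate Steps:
$p{\left(P,c \right)} = 2 i$ ($p{\left(P,c \right)} = \sqrt{-4} = 2 i$)
$X{\left(K,z \right)} = -7 + K z$ ($X{\left(K,z \right)} = -4 + \left(z K - 3\right) = -4 + \left(K z - 3\right) = -4 + \left(-3 + K z\right) = -7 + K z$)
$L{\left(E,t \right)} = \frac{7}{2} + 2 t$ ($L{\left(E,t \right)} = 3 - \frac{- 4 t - 1}{2} = 3 - \frac{-1 - 4 t}{2} = 3 + \left(\frac{1}{2} + 2 t\right) = \frac{7}{2} + 2 t$)
$L{\left(p{\left(-2,3 \right)},7 \right)} 33 X{\left(3,2 \cdot 6 \right)} = \left(\frac{7}{2} + 2 \cdot 7\right) 33 \left(-7 + 3 \cdot 2 \cdot 6\right) = \left(\frac{7}{2} + 14\right) 33 \left(-7 + 3 \cdot 12\right) = \frac{35}{2} \cdot 33 \left(-7 + 36\right) = \frac{1155}{2} \cdot 29 = \frac{33495}{2}$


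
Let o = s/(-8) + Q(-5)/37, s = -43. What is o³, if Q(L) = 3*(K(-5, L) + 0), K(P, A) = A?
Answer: 3183010111/25934336 ≈ 122.73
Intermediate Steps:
Q(L) = 3*L (Q(L) = 3*(L + 0) = 3*L)
o = 1471/296 (o = -43/(-8) + (3*(-5))/37 = -43*(-⅛) - 15*1/37 = 43/8 - 15/37 = 1471/296 ≈ 4.9696)
o³ = (1471/296)³ = 3183010111/25934336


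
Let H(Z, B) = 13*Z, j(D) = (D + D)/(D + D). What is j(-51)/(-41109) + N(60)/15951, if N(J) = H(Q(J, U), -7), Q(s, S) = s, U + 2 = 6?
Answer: 821771/16813581 ≈ 0.048875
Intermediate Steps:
U = 4 (U = -2 + 6 = 4)
j(D) = 1 (j(D) = (2*D)/((2*D)) = (2*D)*(1/(2*D)) = 1)
N(J) = 13*J
j(-51)/(-41109) + N(60)/15951 = 1/(-41109) + (13*60)/15951 = 1*(-1/41109) + 780*(1/15951) = -1/41109 + 20/409 = 821771/16813581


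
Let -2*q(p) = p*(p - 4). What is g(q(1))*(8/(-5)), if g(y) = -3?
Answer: 24/5 ≈ 4.8000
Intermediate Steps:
q(p) = -p*(-4 + p)/2 (q(p) = -p*(p - 4)/2 = -p*(-4 + p)/2)
g(q(1))*(8/(-5)) = -24/(-5) = -24*(-1)/5 = -3*(-8/5) = 24/5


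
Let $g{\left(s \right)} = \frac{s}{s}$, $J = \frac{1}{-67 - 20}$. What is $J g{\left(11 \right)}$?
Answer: $- \frac{1}{87} \approx -0.011494$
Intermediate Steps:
$J = - \frac{1}{87}$ ($J = \frac{1}{-87} = - \frac{1}{87} \approx -0.011494$)
$g{\left(s \right)} = 1$
$J g{\left(11 \right)} = \left(- \frac{1}{87}\right) 1 = - \frac{1}{87}$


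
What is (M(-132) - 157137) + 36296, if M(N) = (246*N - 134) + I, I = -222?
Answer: -153669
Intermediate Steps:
M(N) = -356 + 246*N (M(N) = (246*N - 134) - 222 = (-134 + 246*N) - 222 = -356 + 246*N)
(M(-132) - 157137) + 36296 = ((-356 + 246*(-132)) - 157137) + 36296 = ((-356 - 32472) - 157137) + 36296 = (-32828 - 157137) + 36296 = -189965 + 36296 = -153669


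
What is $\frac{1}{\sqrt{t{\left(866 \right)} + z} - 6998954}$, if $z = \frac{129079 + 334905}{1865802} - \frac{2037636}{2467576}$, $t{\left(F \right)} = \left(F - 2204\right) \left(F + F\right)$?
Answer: $- \frac{4027905232381149276}{28191124771470600129417469} - \frac{i \sqrt{767531695704741664209412506510}}{28191124771470600129417469} \approx -1.4288 \cdot 10^{-7} - 3.1077 \cdot 10^{-11} i$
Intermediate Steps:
$t{\left(F \right)} = 2 F \left(-2204 + F\right)$ ($t{\left(F \right)} = \left(-2204 + F\right) 2 F = 2 F \left(-2204 + F\right)$)
$z = - \frac{332113692661}{575501029494}$ ($z = 463984 \cdot \frac{1}{1865802} - \frac{509409}{616894} = \frac{231992}{932901} - \frac{509409}{616894} = - \frac{332113692661}{575501029494} \approx -0.57709$)
$\frac{1}{\sqrt{t{\left(866 \right)} + z} - 6998954} = \frac{1}{\sqrt{2 \cdot 866 \left(-2204 + 866\right) - \frac{332113692661}{575501029494}} - 6998954} = \frac{1}{\sqrt{2 \cdot 866 \left(-1338\right) - \frac{332113692661}{575501029494}} - 6998954} = \frac{1}{\sqrt{-2317416 - \frac{332113692661}{575501029494}} - 6998954} = \frac{1}{\sqrt{- \frac{1333675625879560165}{575501029494}} - 6998954} = \frac{1}{\frac{i \sqrt{767531695704741664209412506510}}{575501029494} - 6998954} = \frac{1}{-6998954 + \frac{i \sqrt{767531695704741664209412506510}}{575501029494}}$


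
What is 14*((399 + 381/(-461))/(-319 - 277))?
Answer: -642453/68689 ≈ -9.3531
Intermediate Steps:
14*((399 + 381/(-461))/(-319 - 277)) = 14*((399 + 381*(-1/461))/(-596)) = 14*((399 - 381/461)*(-1/596)) = 14*((183558/461)*(-1/596)) = 14*(-91779/137378) = -642453/68689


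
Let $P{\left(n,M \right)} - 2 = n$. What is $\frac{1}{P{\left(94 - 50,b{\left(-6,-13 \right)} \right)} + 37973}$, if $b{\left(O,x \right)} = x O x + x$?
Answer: $\frac{1}{38019} \approx 2.6303 \cdot 10^{-5}$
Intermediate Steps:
$b{\left(O,x \right)} = x + O x^{2}$ ($b{\left(O,x \right)} = O x x + x = O x^{2} + x = x + O x^{2}$)
$P{\left(n,M \right)} = 2 + n$
$\frac{1}{P{\left(94 - 50,b{\left(-6,-13 \right)} \right)} + 37973} = \frac{1}{\left(2 + \left(94 - 50\right)\right) + 37973} = \frac{1}{\left(2 + 44\right) + 37973} = \frac{1}{46 + 37973} = \frac{1}{38019}$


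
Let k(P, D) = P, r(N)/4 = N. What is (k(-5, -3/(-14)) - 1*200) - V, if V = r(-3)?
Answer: -193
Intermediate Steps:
r(N) = 4*N
V = -12 (V = 4*(-3) = -12)
(k(-5, -3/(-14)) - 1*200) - V = (-5 - 1*200) - 1*(-12) = (-5 - 200) + 12 = -205 + 12 = -193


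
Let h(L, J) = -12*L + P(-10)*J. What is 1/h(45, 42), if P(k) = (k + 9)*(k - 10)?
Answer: 1/300 ≈ 0.0033333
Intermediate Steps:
P(k) = (-10 + k)*(9 + k) (P(k) = (9 + k)*(-10 + k) = (-10 + k)*(9 + k))
h(L, J) = -12*L + 20*J (h(L, J) = -12*L + (-90 + (-10)² - 1*(-10))*J = -12*L + (-90 + 100 + 10)*J = -12*L + 20*J)
1/h(45, 42) = 1/(-12*45 + 20*42) = 1/(-540 + 840) = 1/300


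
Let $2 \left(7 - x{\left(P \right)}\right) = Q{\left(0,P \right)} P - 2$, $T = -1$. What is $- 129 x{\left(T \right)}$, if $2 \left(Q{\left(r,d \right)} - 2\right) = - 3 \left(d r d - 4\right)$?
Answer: $-1548$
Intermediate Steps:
$Q{\left(r,d \right)} = 8 - \frac{3 r d^{2}}{2}$ ($Q{\left(r,d \right)} = 2 + \frac{\left(-3\right) \left(d r d - 4\right)}{2} = 2 + \frac{\left(-3\right) \left(r d^{2} - 4\right)}{2} = 2 + \frac{\left(-3\right) \left(-4 + r d^{2}\right)}{2} = 2 + \frac{12 - 3 r d^{2}}{2} = 2 - \left(-6 + \frac{3 r d^{2}}{2}\right) = 8 - \frac{3 r d^{2}}{2}$)
$x{\left(P \right)} = 8 - 4 P$ ($x{\left(P \right)} = 7 - \frac{\left(8 - 0 P^{2}\right) P - 2}{2} = 7 - \frac{\left(8 + 0\right) P - 2}{2} = 7 - \frac{8 P - 2}{2} = 7 - \frac{-2 + 8 P}{2} = 7 - \left(-1 + 4 P\right) = 8 - 4 P$)
$- 129 x{\left(T \right)} = - 129 \left(8 - -4\right) = - 129 \left(8 + 4\right) = \left(-129\right) 12 = -1548$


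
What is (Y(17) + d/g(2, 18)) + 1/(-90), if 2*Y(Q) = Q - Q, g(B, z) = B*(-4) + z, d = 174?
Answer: 313/18 ≈ 17.389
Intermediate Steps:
g(B, z) = z - 4*B (g(B, z) = -4*B + z = z - 4*B)
Y(Q) = 0 (Y(Q) = (Q - Q)/2 = (½)*0 = 0)
(Y(17) + d/g(2, 18)) + 1/(-90) = (0 + 174/(18 - 4*2)) + 1/(-90) = (0 + 174/(18 - 8)) - 1/90 = (0 + 174/10) - 1/90 = (0 + 174*(⅒)) - 1/90 = (0 + 87/5) - 1/90 = 87/5 - 1/90 = 313/18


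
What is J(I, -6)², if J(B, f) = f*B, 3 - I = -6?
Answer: 2916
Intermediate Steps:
I = 9 (I = 3 - 1*(-6) = 3 + 6 = 9)
J(B, f) = B*f
J(I, -6)² = (9*(-6))² = (-54)² = 2916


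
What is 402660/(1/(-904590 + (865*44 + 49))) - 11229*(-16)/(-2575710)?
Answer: -149776351441616044/429285 ≈ -3.4890e+11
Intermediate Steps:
402660/(1/(-904590 + (865*44 + 49))) - 11229*(-16)/(-2575710) = 402660/(1/(-904590 + (38060 + 49))) + 179664*(-1/2575710) = 402660/(1/(-904590 + 38109)) - 29944/429285 = 402660/(1/(-866481)) - 29944/429285 = 402660/(-1/866481) - 29944/429285 = 402660*(-866481) - 29944/429285 = -348897239460 - 29944/429285 = -149776351441616044/429285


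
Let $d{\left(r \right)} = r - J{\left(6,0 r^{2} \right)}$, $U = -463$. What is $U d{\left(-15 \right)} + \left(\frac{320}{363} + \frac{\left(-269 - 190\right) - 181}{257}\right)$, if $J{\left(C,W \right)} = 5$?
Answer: $\frac{863724580}{93291} \approx 9258.4$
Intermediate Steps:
$d{\left(r \right)} = -5 + r$ ($d{\left(r \right)} = r - 5 = -5 + r$)
$U d{\left(-15 \right)} + \left(\frac{320}{363} + \frac{\left(-269 - 190\right) - 181}{257}\right) = - 463 \left(-5 - 15\right) + \left(\frac{320}{363} + \frac{\left(-269 - 190\right) - 181}{257}\right) = \left(-463\right) \left(-20\right) + \left(320 \cdot \frac{1}{363} + \left(-459 - 181\right) \frac{1}{257}\right) = 9260 + \left(\frac{320}{363} - \frac{640}{257}\right) = 9260 - \frac{150080}{93291} = \frac{863724580}{93291}$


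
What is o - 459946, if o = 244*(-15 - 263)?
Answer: -527778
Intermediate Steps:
o = -67832 (o = 244*(-278) = -67832)
o - 459946 = -67832 - 459946 = -527778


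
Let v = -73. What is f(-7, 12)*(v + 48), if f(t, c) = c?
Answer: -300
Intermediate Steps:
f(-7, 12)*(v + 48) = 12*(-73 + 48) = 12*(-25) = -300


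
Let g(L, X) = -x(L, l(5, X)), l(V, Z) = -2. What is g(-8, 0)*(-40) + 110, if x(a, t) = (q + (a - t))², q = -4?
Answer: 4110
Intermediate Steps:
x(a, t) = (-4 + a - t)² (x(a, t) = (-4 + (a - t))² = (-4 + a - t)²)
g(L, X) = -(2 - L)² (g(L, X) = -(4 - 2 - L)² = -(2 - L)²)
g(-8, 0)*(-40) + 110 = -(-2 - 8)²*(-40) + 110 = -1*(-10)²*(-40) + 110 = -1*100*(-40) + 110 = -100*(-40) + 110 = 4000 + 110 = 4110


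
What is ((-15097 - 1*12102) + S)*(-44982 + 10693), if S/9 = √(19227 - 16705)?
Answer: 932626511 - 308601*√2522 ≈ 9.1713e+8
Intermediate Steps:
S = 9*√2522 (S = 9*√(19227 - 16705) = 9*√2522 ≈ 451.98)
((-15097 - 1*12102) + S)*(-44982 + 10693) = ((-15097 - 1*12102) + 9*√2522)*(-44982 + 10693) = ((-15097 - 12102) + 9*√2522)*(-34289) = (-27199 + 9*√2522)*(-34289) = 932626511 - 308601*√2522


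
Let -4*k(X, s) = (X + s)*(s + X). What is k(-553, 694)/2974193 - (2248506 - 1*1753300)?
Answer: -5891352894913/11896772 ≈ -4.9521e+5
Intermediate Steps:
k(X, s) = -(X + s)²/4 (k(X, s) = -(X + s)*(s + X)/4 = -(X + s)*(X + s)/4 = -(X + s)²/4)
k(-553, 694)/2974193 - (2248506 - 1*1753300) = -(-553 + 694)²/4/2974193 - (2248506 - 1*1753300) = -¼*141²*(1/2974193) - (2248506 - 1753300) = -¼*19881*(1/2974193) - 1*495206 = -19881/4*1/2974193 - 495206 = -19881/11896772 - 495206 = -5891352894913/11896772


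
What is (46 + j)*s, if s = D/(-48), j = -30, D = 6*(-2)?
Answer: 4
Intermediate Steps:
D = -12
s = 1/4 (s = -12/(-48) = -12*(-1/48) = 1/4 ≈ 0.25000)
(46 + j)*s = (46 - 30)*(1/4) = 16*(1/4) = 4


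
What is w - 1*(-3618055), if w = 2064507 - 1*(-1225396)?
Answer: 6907958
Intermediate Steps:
w = 3289903 (w = 2064507 + 1225396 = 3289903)
w - 1*(-3618055) = 3289903 - 1*(-3618055) = 3289903 + 3618055 = 6907958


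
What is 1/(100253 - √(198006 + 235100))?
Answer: 100253/10050230903 + √433106/10050230903 ≈ 1.0041e-5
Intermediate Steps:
1/(100253 - √(198006 + 235100)) = 1/(100253 - √433106)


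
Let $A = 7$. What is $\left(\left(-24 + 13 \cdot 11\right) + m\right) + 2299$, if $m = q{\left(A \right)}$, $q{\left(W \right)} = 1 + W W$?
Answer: $2468$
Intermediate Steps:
$q{\left(W \right)} = 1 + W^{2}$
$m = 50$ ($m = 1 + 7^{2} = 1 + 49 = 50$)
$\left(\left(-24 + 13 \cdot 11\right) + m\right) + 2299 = \left(\left(-24 + 13 \cdot 11\right) + 50\right) + 2299 = \left(\left(-24 + 143\right) + 50\right) + 2299 = \left(119 + 50\right) + 2299 = 169 + 2299 = 2468$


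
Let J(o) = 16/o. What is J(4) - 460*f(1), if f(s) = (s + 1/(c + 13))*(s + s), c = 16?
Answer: -27484/29 ≈ -947.72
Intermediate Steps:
f(s) = 2*s*(1/29 + s) (f(s) = (s + 1/(16 + 13))*(s + s) = (s + 1/29)*(2*s) = (1/29 + s)*(2*s) = 2*s*(1/29 + s))
J(4) - 460*f(1) = 16/4 - 920*(1 + 29*1)/29 = 16*(¼) - 920*(1 + 29)/29 = 4 - 920*30/29 = 4 - 460*60/29 = 4 - 27600/29 = -27484/29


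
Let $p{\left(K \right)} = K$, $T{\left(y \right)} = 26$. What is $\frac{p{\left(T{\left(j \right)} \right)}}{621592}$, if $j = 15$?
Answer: $\frac{13}{310796} \approx 4.1828 \cdot 10^{-5}$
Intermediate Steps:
$\frac{p{\left(T{\left(j \right)} \right)}}{621592} = \frac{26}{621592} = 26 \cdot \frac{1}{621592} = \frac{13}{310796}$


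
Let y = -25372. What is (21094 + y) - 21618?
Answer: -25896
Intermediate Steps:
(21094 + y) - 21618 = (21094 - 25372) - 21618 = -4278 - 21618 = -25896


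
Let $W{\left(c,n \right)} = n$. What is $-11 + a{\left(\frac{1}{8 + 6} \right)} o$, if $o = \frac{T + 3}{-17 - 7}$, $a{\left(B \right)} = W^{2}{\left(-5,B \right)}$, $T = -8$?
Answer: $- \frac{51739}{4704} \approx -10.999$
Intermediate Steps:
$a{\left(B \right)} = B^{2}$
$o = \frac{5}{24}$ ($o = \frac{-8 + 3}{-17 - 7} = - \frac{5}{-24} = \left(-5\right) \left(- \frac{1}{24}\right) = \frac{5}{24} \approx 0.20833$)
$-11 + a{\left(\frac{1}{8 + 6} \right)} o = -11 + \left(\frac{1}{8 + 6}\right)^{2} \cdot \frac{5}{24} = -11 + \left(\frac{1}{14}\right)^{2} \cdot \frac{5}{24} = -11 + \frac{1}{196} \cdot \frac{5}{24} = -11 + \frac{5}{4704} = - \frac{51739}{4704}$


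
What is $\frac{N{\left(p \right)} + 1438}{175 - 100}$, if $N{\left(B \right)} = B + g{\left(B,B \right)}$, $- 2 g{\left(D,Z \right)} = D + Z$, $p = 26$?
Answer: $\frac{1438}{75} \approx 19.173$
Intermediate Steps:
$g{\left(D,Z \right)} = - \frac{D}{2} - \frac{Z}{2}$ ($g{\left(D,Z \right)} = - \frac{D + Z}{2} = - \frac{D}{2} - \frac{Z}{2}$)
$N{\left(B \right)} = 0$ ($N{\left(B \right)} = B - B = 0$)
$\frac{N{\left(p \right)} + 1438}{175 - 100} = \frac{0 + 1438}{175 - 100} = \frac{1}{75} \cdot 1438 = \frac{1438}{75}$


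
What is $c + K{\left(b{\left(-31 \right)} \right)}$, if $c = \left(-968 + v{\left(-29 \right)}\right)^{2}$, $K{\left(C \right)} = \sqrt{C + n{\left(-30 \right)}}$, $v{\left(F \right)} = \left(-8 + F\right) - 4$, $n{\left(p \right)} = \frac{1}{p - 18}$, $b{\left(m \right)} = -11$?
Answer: $1018081 + \frac{23 i \sqrt{3}}{12} \approx 1.0181 \cdot 10^{6} + 3.3198 i$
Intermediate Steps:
$n{\left(p \right)} = \frac{1}{-18 + p}$
$v{\left(F \right)} = -12 + F$ ($v{\left(F \right)} = \left(-8 + F\right) - 4 = -12 + F$)
$K{\left(C \right)} = \sqrt{- \frac{1}{48} + C}$ ($K{\left(C \right)} = \sqrt{C + \frac{1}{-18 - 30}} = \sqrt{C + \frac{1}{-48}} = \sqrt{C - \frac{1}{48}} = \sqrt{- \frac{1}{48} + C}$)
$c = 1018081$ ($c = \left(-968 - 41\right)^{2} = \left(-1009\right)^{2} = 1018081$)
$c + K{\left(b{\left(-31 \right)} \right)} = 1018081 + \frac{\sqrt{-3 + 144 \left(-11\right)}}{12} = 1018081 + \frac{\sqrt{-3 - 1584}}{12} = 1018081 + \frac{\sqrt{-1587}}{12} = 1018081 + \frac{23 i \sqrt{3}}{12}$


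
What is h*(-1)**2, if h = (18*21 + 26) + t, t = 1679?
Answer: 2083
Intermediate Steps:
h = 2083 (h = (18*21 + 26) + 1679 = (378 + 26) + 1679 = 404 + 1679 = 2083)
h*(-1)**2 = 2083*(-1)**2 = 2083*1 = 2083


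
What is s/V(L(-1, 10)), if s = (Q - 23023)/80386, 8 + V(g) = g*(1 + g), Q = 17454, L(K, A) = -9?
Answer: -5569/5144704 ≈ -0.0010825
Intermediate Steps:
V(g) = -8 + g*(1 + g)
s = -5569/80386 (s = (17454 - 23023)/80386 = -5569*1/80386 = -5569/80386 ≈ -0.069278)
s/V(L(-1, 10)) = -5569/(80386*(-8 - 9 + (-9)²)) = -5569/(80386*(-8 - 9 + 81)) = -5569/80386/64 = -5569/80386*1/64 = -5569/5144704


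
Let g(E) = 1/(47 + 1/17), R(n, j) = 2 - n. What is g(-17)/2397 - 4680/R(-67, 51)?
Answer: -175967977/2594400 ≈ -67.826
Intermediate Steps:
g(E) = 17/800 (g(E) = 1/(47 + 1/17) = 1/(800/17) = 17/800)
g(-17)/2397 - 4680/R(-67, 51) = (17/800)/2397 - 4680/(2 - 1*(-67)) = (17/800)*(1/2397) - 4680/(2 + 67) = 1/112800 - 4680/69 = 1/112800 - 4680*1/69 = 1/112800 - 1560/23 = -175967977/2594400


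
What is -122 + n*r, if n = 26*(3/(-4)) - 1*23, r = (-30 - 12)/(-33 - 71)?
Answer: -14473/104 ≈ -139.16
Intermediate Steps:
r = 21/52 (r = -42/(-104) = -42*(-1/104) = 21/52 ≈ 0.40385)
n = -85/2 (n = 26*(3*(-1/4)) - 23 = 26*(-3/4) - 23 = -39/2 - 23 = -85/2 ≈ -42.500)
-122 + n*r = -122 - 85/2*21/52 = -122 - 1785/104 = -14473/104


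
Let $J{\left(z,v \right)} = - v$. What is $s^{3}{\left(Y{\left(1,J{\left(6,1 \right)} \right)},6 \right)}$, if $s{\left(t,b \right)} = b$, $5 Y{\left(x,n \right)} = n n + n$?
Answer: $216$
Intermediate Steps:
$Y{\left(x,n \right)} = \frac{n}{5} + \frac{n^{2}}{5}$ ($Y{\left(x,n \right)} = \frac{n n + n}{5} = \frac{n^{2} + n}{5} = \frac{n + n^{2}}{5} = \frac{n}{5} + \frac{n^{2}}{5}$)
$s^{3}{\left(Y{\left(1,J{\left(6,1 \right)} \right)},6 \right)} = 6^{3} = 216$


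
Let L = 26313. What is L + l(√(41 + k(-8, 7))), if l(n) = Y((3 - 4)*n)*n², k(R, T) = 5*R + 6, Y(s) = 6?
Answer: 26355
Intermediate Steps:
k(R, T) = 6 + 5*R
l(n) = 6*n²
L + l(√(41 + k(-8, 7))) = 26313 + 6*(√(41 + (6 + 5*(-8))))² = 26313 + 6*(√(41 + (6 - 40)))² = 26313 + 6*(√(41 - 34))² = 26313 + 6*(√7)² = 26313 + 6*7 = 26313 + 42 = 26355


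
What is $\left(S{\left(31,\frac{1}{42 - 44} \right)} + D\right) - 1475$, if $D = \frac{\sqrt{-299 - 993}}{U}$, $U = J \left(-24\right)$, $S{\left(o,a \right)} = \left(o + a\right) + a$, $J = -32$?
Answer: $-1445 + \frac{i \sqrt{323}}{384} \approx -1445.0 + 0.046803 i$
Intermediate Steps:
$S{\left(o,a \right)} = o + 2 a$ ($S{\left(o,a \right)} = \left(a + o\right) + a = o + 2 a$)
$U = 768$ ($U = \left(-32\right) \left(-24\right) = 768$)
$D = \frac{i \sqrt{323}}{384}$ ($D = \frac{\sqrt{-299 - 993}}{768} = \sqrt{-1292} \cdot \frac{1}{768} = 2 i \sqrt{323} \cdot \frac{1}{768} = \frac{i \sqrt{323}}{384} \approx 0.046803 i$)
$\left(S{\left(31,\frac{1}{42 - 44} \right)} + D\right) - 1475 = \left(\left(31 + \frac{2}{42 - 44}\right) + \frac{i \sqrt{323}}{384}\right) - 1475 = \left(\left(31 + \frac{2}{-2}\right) + \frac{i \sqrt{323}}{384}\right) - 1475 = \left(\left(31 + 2 \left(- \frac{1}{2}\right)\right) + \frac{i \sqrt{323}}{384}\right) - 1475 = \left(\left(31 - 1\right) + \frac{i \sqrt{323}}{384}\right) - 1475 = \left(30 + \frac{i \sqrt{323}}{384}\right) - 1475 = -1445 + \frac{i \sqrt{323}}{384}$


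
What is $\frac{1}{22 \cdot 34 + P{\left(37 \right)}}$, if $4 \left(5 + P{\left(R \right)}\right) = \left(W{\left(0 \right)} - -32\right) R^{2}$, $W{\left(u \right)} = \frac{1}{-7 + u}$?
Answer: $\frac{28}{326091} \approx 8.5866 \cdot 10^{-5}$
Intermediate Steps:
$P{\left(R \right)} = -5 + \frac{223 R^{2}}{28}$ ($P{\left(R \right)} = -5 + \frac{\left(\frac{1}{-7 + 0} - -32\right) R^{2}}{4} = -5 + \frac{\left(\frac{1}{-7} + 32\right) R^{2}}{4} = -5 + \frac{\left(- \frac{1}{7} + 32\right) R^{2}}{4} = -5 + \frac{\frac{223}{7} R^{2}}{4} = -5 + \frac{223 R^{2}}{28}$)
$\frac{1}{22 \cdot 34 + P{\left(37 \right)}} = \frac{1}{22 \cdot 34 - \left(5 - \frac{223 \cdot 37^{2}}{28}\right)} = \frac{1}{748 + \left(-5 + \frac{223}{28} \cdot 1369\right)} = \frac{1}{748 + \left(-5 + \frac{305287}{28}\right)} = \frac{1}{748 + \frac{305147}{28}} = \frac{1}{\frac{326091}{28}} = \frac{28}{326091}$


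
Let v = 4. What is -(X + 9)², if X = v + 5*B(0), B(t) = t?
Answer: -169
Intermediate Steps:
X = 4 (X = 4 + 5*0 = 4 + 0 = 4)
-(X + 9)² = -(4 + 9)² = -1*13² = -1*169 = -169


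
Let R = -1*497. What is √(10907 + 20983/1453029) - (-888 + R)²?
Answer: -1918225 + √23027906237598294/1453029 ≈ -1.9181e+6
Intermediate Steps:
R = -497
√(10907 + 20983/1453029) - (-888 + R)² = √(10907 + 20983/1453029) - (-888 - 497)² = √(10907 + 20983*(1/1453029)) - 1*(-1385)² = √(10907 + 20983/1453029) - 1*1918225 = √(15848208286/1453029) - 1918225 = √23027906237598294/1453029 - 1918225 = -1918225 + √23027906237598294/1453029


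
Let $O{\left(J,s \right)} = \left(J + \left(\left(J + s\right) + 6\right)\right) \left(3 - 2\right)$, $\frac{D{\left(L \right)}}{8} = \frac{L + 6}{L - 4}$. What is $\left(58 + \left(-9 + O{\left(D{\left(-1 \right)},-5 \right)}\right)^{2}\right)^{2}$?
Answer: $401956$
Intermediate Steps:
$D{\left(L \right)} = \frac{8 \left(6 + L\right)}{-4 + L}$ ($D{\left(L \right)} = 8 \frac{L + 6}{L - 4} = 8 \frac{6 + L}{-4 + L} = \frac{8 \left(6 + L\right)}{-4 + L}$)
$O{\left(J,s \right)} = 6 + s + 2 J$ ($O{\left(J,s \right)} = \left(J + \left(6 + J + s\right)\right) 1 = \left(6 + s + 2 J\right) 1 = 6 + s + 2 J$)
$\left(58 + \left(-9 + O{\left(D{\left(-1 \right)},-5 \right)}\right)^{2}\right)^{2} = \left(58 + \left(-9 + \left(6 - 5 + 2 \frac{8 \left(6 - 1\right)}{-4 - 1}\right)\right)^{2}\right)^{2} = \left(58 + \left(-9 + \left(6 - 5 + 2 \cdot 8 \frac{1}{-5} \cdot 5\right)\right)^{2}\right)^{2} = \left(58 + \left(-9 + \left(6 - 5 + 2 \cdot 8 \left(- \frac{1}{5}\right) 5\right)\right)^{2}\right)^{2} = \left(58 + \left(-9 + \left(6 - 5 + 2 \left(-8\right)\right)\right)^{2}\right)^{2} = \left(58 + \left(-9 - 15\right)^{2}\right)^{2} = \left(58 + \left(-24\right)^{2}\right)^{2} = \left(58 + 576\right)^{2} = 634^{2} = 401956$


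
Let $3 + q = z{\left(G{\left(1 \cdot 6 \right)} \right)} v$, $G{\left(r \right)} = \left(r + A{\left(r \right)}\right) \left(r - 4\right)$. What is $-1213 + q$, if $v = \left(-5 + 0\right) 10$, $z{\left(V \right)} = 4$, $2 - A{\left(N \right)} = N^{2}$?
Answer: $-1416$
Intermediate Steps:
$A{\left(N \right)} = 2 - N^{2}$
$G{\left(r \right)} = \left(-4 + r\right) \left(2 + r - r^{2}\right)$ ($G{\left(r \right)} = \left(r - \left(-2 + r^{2}\right)\right) \left(r - 4\right) = \left(2 + r - r^{2}\right) \left(-4 + r\right) = \left(-4 + r\right) \left(2 + r - r^{2}\right)$)
$v = -50$ ($v = \left(-5\right) 10 = -50$)
$q = -203$ ($q = -3 + 4 \left(-50\right) = -3 - 200 = -203$)
$-1213 + q = -1213 - 203 = -1416$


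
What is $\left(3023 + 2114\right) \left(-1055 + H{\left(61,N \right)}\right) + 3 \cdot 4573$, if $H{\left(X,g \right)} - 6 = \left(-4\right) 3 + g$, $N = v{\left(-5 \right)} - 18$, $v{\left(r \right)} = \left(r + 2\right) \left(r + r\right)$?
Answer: $-5374994$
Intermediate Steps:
$v{\left(r \right)} = 2 r \left(2 + r\right)$ ($v{\left(r \right)} = \left(2 + r\right) 2 r = 2 r \left(2 + r\right)$)
$N = 12$ ($N = 2 \left(-5\right) \left(2 - 5\right) - 18 = 2 \left(-5\right) \left(-3\right) - 18 = 30 - 18 = 12$)
$H{\left(X,g \right)} = -6 + g$ ($H{\left(X,g \right)} = 6 + \left(\left(-4\right) 3 + g\right) = 6 + \left(-12 + g\right) = -6 + g$)
$\left(3023 + 2114\right) \left(-1055 + H{\left(61,N \right)}\right) + 3 \cdot 4573 = \left(3023 + 2114\right) \left(-1055 + \left(-6 + 12\right)\right) + 3 \cdot 4573 = 5137 \left(-1055 + 6\right) + 13719 = 5137 \left(-1049\right) + 13719 = -5388713 + 13719 = -5374994$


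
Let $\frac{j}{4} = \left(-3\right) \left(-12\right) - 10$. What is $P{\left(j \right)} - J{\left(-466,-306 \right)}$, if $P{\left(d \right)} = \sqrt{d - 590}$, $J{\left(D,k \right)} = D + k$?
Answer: $772 + 9 i \sqrt{6} \approx 772.0 + 22.045 i$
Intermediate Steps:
$j = 104$ ($j = 4 \left(\left(-3\right) \left(-12\right) - 10\right) = 4 \left(36 - 10\right) = 4 \cdot 26 = 104$)
$P{\left(d \right)} = \sqrt{-590 + d}$
$P{\left(j \right)} - J{\left(-466,-306 \right)} = \sqrt{-590 + 104} - \left(-466 - 306\right) = \sqrt{-486} - -772 = 9 i \sqrt{6} + 772 = 772 + 9 i \sqrt{6}$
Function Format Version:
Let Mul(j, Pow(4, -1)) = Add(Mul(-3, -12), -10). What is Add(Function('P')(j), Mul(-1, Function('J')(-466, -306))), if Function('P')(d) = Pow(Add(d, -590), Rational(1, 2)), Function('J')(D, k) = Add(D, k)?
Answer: Add(772, Mul(9, I, Pow(6, Rational(1, 2)))) ≈ Add(772.00, Mul(22.045, I))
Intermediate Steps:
j = 104 (j = Mul(4, Add(Mul(-3, -12), -10)) = Mul(4, Add(36, -10)) = Mul(4, 26) = 104)
Function('P')(d) = Pow(Add(-590, d), Rational(1, 2))
Add(Function('P')(j), Mul(-1, Function('J')(-466, -306))) = Add(Pow(Add(-590, 104), Rational(1, 2)), Mul(-1, Add(-466, -306))) = Add(Pow(-486, Rational(1, 2)), Mul(-1, -772)) = Add(Mul(9, I, Pow(6, Rational(1, 2))), 772) = Add(772, Mul(9, I, Pow(6, Rational(1, 2))))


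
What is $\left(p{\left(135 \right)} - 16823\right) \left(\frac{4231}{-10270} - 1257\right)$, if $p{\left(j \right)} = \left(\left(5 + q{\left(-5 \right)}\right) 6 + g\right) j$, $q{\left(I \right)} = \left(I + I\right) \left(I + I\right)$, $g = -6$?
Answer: $- \frac{870597586957}{10270} \approx -8.4771 \cdot 10^{7}$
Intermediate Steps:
$q{\left(I \right)} = 4 I^{2}$ ($q{\left(I \right)} = 2 I 2 I = 4 I^{2}$)
$p{\left(j \right)} = 624 j$ ($p{\left(j \right)} = \left(\left(5 + 4 \left(-5\right)^{2}\right) 6 - 6\right) j = \left(\left(5 + 4 \cdot 25\right) 6 - 6\right) j = \left(\left(5 + 100\right) 6 - 6\right) j = \left(105 \cdot 6 - 6\right) j = \left(630 - 6\right) j = 624 j$)
$\left(p{\left(135 \right)} - 16823\right) \left(\frac{4231}{-10270} - 1257\right) = \left(624 \cdot 135 - 16823\right) \left(\frac{4231}{-10270} - 1257\right) = \left(84240 - 16823\right) \left(4231 \left(- \frac{1}{10270}\right) - 1257\right) = 67417 \left(- \frac{4231}{10270} - 1257\right) = 67417 \left(- \frac{12913621}{10270}\right) = - \frac{870597586957}{10270}$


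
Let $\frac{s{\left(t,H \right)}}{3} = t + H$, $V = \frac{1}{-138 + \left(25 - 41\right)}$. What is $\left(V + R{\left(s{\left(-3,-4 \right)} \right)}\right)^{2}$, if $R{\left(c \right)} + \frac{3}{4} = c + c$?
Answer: $\frac{173422561}{94864} \approx 1828.1$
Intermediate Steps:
$V = - \frac{1}{154}$ ($V = \frac{1}{-138 - 16} = \frac{1}{-154} = - \frac{1}{154} \approx -0.0064935$)
$s{\left(t,H \right)} = 3 H + 3 t$ ($s{\left(t,H \right)} = 3 \left(t + H\right) = 3 \left(H + t\right) = 3 H + 3 t$)
$R{\left(c \right)} = - \frac{3}{4} + 2 c$ ($R{\left(c \right)} = - \frac{3}{4} + \left(c + c\right) = - \frac{3}{4} + 2 c$)
$\left(V + R{\left(s{\left(-3,-4 \right)} \right)}\right)^{2} = \left(- \frac{1}{154} + \left(- \frac{3}{4} + 2 \left(3 \left(-4\right) + 3 \left(-3\right)\right)\right)\right)^{2} = \left(- \frac{1}{154} + \left(- \frac{3}{4} + 2 \left(-12 - 9\right)\right)\right)^{2} = \left(- \frac{1}{154} + \left(- \frac{3}{4} + 2 \left(-21\right)\right)\right)^{2} = \left(- \frac{1}{154} - \frac{171}{4}\right)^{2} = \left(- \frac{13169}{308}\right)^{2} = \frac{173422561}{94864}$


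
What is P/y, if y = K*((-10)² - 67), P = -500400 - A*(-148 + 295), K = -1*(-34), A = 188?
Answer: -88006/187 ≈ -470.62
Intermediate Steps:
K = 34
P = -528036 (P = -500400 - 188*(-148 + 295) = -500400 - 188*147 = -500400 - 1*27636 = -500400 - 27636 = -528036)
y = 1122 (y = 34*((-10)² - 67) = 34*(100 - 67) = 34*33 = 1122)
P/y = -528036/1122 = -528036*1/1122 = -88006/187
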